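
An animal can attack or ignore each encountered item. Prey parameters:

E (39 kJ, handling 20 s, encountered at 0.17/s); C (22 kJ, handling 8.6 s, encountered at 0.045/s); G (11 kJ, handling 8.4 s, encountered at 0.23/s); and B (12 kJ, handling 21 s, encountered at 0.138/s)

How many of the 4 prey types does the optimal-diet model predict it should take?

2

Profitabilities (E/h, kJ/s): C 2.56, E 1.95, G 1.31, B 0.571. Add prey in this order while the next type's profitability exceeds the intake rate on those already taken.
Rate on top 1: 0.7138. E: 1.95 > 0.7138 → include.
Rate on top 2: 1.592. G: 1.31 < 1.592 → exclude; stop.
Optimal diet: C, E — 2 of 4 types.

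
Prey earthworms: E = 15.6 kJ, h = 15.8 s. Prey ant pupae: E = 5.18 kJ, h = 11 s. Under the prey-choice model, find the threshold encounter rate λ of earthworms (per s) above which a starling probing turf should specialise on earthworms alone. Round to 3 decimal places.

0.058 per s

At the threshold, the rate on earthworms alone equals the profitability of ant pupae: λ·15.6/(1 + λ·15.8) = 5.18/11 = 0.4709.
Rearranging, λ(15.6 − 0.4709×15.8) = 0.4709, so λ = 0.4709/8.16 = 0.05771 per s.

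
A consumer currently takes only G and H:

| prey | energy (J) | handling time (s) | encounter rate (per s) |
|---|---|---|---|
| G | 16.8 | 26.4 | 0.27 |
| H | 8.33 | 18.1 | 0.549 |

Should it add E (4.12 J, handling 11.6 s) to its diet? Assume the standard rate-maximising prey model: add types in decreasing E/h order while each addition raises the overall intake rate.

Current rate: (0.27×16.8 + 0.549×8.33)/(1 + 0.27×26.4 + 0.549×18.1) = 0.5042 J/s.
Profitability of E: 4.12/11.6 = 0.3552 J/s.
0.3552 < 0.5042, so adding E would lower the average — exclude it.

No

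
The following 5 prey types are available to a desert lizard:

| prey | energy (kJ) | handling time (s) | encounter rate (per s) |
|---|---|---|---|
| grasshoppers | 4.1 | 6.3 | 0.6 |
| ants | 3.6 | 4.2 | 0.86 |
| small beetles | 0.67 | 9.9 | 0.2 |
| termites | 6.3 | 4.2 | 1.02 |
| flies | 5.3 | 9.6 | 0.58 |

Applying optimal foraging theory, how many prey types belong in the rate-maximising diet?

Profitabilities (E/h, kJ/s): termites 1.5, ants 0.857, grasshoppers 0.651, flies 0.552, small beetles 0.0677. Add prey in this order while the next type's profitability exceeds the intake rate on those already taken.
Rate on top 1: 1.216. ants: 0.857 < 1.216 → exclude; stop.
Optimal diet: termites — 1 of 5 types.

1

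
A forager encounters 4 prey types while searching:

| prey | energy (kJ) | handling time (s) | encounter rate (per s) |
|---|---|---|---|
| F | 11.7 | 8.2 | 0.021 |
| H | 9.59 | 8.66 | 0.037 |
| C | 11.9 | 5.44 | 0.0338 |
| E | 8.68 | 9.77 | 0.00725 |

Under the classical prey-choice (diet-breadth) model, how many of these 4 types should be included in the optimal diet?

Profitabilities (E/h, kJ/s): C 2.19, F 1.43, H 1.11, E 0.888. Add prey in this order while the next type's profitability exceeds the intake rate on those already taken.
Rate on top 1: 0.3397. F: 1.43 > 0.3397 → include.
Rate on top 2: 0.4778. H: 1.11 > 0.4778 → include.
Rate on top 3: 0.5981. E: 0.888 > 0.5981 → include.
Optimal diet: C, F, H, E — 4 of 4 types.

4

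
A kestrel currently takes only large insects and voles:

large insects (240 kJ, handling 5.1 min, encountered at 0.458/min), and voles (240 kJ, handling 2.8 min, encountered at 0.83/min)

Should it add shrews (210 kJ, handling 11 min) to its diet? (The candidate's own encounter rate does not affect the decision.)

Current rate: (0.458×240 + 0.83×240)/(1 + 0.458×5.1 + 0.83×2.8) = 54.62 kJ/min.
Profitability of shrews: 210/11 = 19.09 kJ/min.
19.09 < 54.62, so adding shrews would lower the average — exclude it.

No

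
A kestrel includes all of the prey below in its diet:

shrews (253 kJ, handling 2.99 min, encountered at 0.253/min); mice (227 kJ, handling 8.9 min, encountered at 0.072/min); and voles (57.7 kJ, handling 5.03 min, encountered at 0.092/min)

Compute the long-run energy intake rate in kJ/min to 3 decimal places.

29.951 kJ/min

Energy encountered per unit search time: 0.253×253 + 0.072×227 + 0.092×57.7 = 85.66 kJ/min.
Handling time per unit search time: 0.253×2.99 + 0.072×8.9 + 0.092×5.03 = 1.86.
Rate = 85.66/(1 + 1.86) = 29.95 kJ/min.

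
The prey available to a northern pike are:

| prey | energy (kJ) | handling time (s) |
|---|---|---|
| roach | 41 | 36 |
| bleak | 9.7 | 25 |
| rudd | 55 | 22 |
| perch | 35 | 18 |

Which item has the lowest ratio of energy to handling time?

In descending order of E/h:
rudd: 55/22 = 2.5 kJ/s
perch: 35/18 = 1.94 kJ/s
roach: 41/36 = 1.14 kJ/s
bleak: 9.7/25 = 0.388 kJ/s

bleak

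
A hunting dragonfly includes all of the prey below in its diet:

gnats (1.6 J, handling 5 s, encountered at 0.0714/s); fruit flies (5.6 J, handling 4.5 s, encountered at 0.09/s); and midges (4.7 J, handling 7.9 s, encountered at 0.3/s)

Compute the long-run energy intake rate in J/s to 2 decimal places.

R = Σλ_iE_i / (1 + Σλ_ih_i)
Numerator: 0.0714×1.6 + 0.09×5.6 + 0.3×4.7 = 2.028
Denominator: 1 + 0.0714×5 + 0.09×4.5 + 0.3×7.9 = 4.132
R = 2.028/4.132 = 0.4909 J/s

0.49 J/s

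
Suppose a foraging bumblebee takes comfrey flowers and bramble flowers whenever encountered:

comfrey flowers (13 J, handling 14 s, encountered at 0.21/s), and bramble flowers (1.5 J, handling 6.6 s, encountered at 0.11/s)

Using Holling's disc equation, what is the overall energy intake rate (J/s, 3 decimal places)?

0.620 J/s

Energy encountered per unit search time: 0.21×13 + 0.11×1.5 = 2.895 J/s.
Handling time per unit search time: 0.21×14 + 0.11×6.6 = 3.666.
Rate = 2.895/(1 + 3.666) = 0.6204 J/s.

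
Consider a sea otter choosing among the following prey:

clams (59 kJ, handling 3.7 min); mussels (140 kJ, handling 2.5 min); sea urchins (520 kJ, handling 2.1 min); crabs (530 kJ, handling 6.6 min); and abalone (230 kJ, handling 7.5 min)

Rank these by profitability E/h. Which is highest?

Profitability E/h (kJ/min): clams = 59/3.7 = 15.9, mussels = 140/2.5 = 56, sea urchins = 520/2.1 = 248, crabs = 530/6.6 = 80.3, abalone = 230/7.5 = 30.7.
Ranked: sea urchins > crabs > mussels > abalone > clams.

sea urchins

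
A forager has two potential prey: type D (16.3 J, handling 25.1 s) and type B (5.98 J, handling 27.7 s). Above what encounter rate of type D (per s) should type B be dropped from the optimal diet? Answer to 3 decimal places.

0.020 per s

Drop type B once their profitability E₂/h₂ falls below the rate achievable on type D alone: E₂/h₂ = λE₁/(1 + λh₁).
Solve for λ: λE₁h₂ = E₂(1 + λh₁) → λ(E₁h₂ − E₂h₁) = E₂ → λ = E₂/(E₁h₂ − E₂h₁).
λ = 5.98/(16.3×27.7 − 5.98×25.1) = 5.98/301.4 = 0.01984 per s.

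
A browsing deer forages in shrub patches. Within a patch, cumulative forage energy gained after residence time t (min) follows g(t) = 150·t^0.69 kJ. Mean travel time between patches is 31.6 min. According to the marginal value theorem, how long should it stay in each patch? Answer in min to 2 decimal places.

70.34 min

By the marginal value theorem, leave when the instantaneous gain rate g'(t) equals the habitat-wide average g(t)/(T + t).
g'(t) = 0.69·150·t^-0.31. Setting 0.69·150·t^-0.31 = 150·t^0.69/(31.6+t) gives 0.69(31.6+t) = t, so 0.31·t = 0.69×31.6.
t* = 0.69×31.6/0.31 = 70.34 min.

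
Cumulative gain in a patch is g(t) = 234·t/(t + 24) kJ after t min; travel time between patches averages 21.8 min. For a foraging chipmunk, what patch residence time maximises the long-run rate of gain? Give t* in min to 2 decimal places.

By the marginal value theorem, leave when the instantaneous gain rate g'(t) equals the habitat-wide average g(t)/(T + t).
g'(t) = 234·24/(t + 24)². Setting 234·24/(t+24)² = 234t/[(t+24)(21.8+t)] gives 24(21.8+t) = t(t+24), so t² = 24×21.8 = 523.2.
t* = √523.2 = 22.87 min.

22.87 min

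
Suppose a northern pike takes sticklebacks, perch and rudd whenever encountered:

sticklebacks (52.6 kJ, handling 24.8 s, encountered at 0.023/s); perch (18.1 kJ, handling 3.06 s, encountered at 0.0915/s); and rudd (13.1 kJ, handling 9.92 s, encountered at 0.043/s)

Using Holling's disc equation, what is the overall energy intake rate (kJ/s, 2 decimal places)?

1.51 kJ/s

Energy encountered per unit search time: 0.023×52.6 + 0.0915×18.1 + 0.043×13.1 = 3.429 kJ/s.
Handling time per unit search time: 0.023×24.8 + 0.0915×3.06 + 0.043×9.92 = 1.277.
Rate = 3.429/(1 + 1.277) = 1.506 kJ/s.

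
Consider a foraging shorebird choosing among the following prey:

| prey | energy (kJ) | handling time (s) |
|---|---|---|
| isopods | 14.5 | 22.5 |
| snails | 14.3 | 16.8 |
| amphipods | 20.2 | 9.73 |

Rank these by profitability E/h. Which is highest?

In descending order of E/h:
amphipods: 20.2/9.73 = 2.08 kJ/s
snails: 14.3/16.8 = 0.851 kJ/s
isopods: 14.5/22.5 = 0.644 kJ/s

amphipods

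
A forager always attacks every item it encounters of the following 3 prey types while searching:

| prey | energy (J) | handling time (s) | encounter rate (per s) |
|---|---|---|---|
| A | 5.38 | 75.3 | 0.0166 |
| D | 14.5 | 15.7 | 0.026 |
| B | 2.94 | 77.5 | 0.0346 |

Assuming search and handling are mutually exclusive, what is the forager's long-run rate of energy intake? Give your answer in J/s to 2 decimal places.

R = Σλ_iE_i / (1 + Σλ_ih_i)
Numerator: 0.0166×5.38 + 0.026×14.5 + 0.0346×2.94 = 0.568
Denominator: 1 + 0.0166×75.3 + 0.026×15.7 + 0.0346×77.5 = 5.34
R = 0.568/5.34 = 0.1064 J/s

0.11 J/s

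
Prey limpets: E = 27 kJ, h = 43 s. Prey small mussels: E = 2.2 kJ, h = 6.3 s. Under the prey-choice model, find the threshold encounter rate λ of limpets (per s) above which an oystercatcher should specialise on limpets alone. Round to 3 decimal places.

0.029 per s

The zero-one rule: include small mussels iff E₂/h₂ > λE₁/(1+λh₁). Equality gives the switch point.
λE₁h₂ = E₂ + λE₂h₁ ⇒ λ = E₂/(E₁h₂ − E₂h₁) = 2.2/(170.1 − 94.6) = 0.02914 per s.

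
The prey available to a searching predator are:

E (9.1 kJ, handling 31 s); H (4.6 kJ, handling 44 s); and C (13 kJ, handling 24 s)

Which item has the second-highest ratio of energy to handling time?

Profitability E/h (kJ/s): E = 9.1/31 = 0.294, H = 4.6/44 = 0.105, C = 13/24 = 0.542.
Ranked: C > E > H.

E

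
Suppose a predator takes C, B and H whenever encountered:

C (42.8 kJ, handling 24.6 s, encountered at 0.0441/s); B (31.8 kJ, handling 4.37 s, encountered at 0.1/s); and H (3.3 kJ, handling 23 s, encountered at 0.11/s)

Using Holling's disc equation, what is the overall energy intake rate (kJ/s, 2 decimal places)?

R = Σλ_iE_i / (1 + Σλ_ih_i)
Numerator: 0.0441×42.8 + 0.1×31.8 + 0.11×3.3 = 5.43
Denominator: 1 + 0.0441×24.6 + 0.1×4.37 + 0.11×23 = 5.052
R = 5.43/5.052 = 1.075 kJ/s

1.07 kJ/s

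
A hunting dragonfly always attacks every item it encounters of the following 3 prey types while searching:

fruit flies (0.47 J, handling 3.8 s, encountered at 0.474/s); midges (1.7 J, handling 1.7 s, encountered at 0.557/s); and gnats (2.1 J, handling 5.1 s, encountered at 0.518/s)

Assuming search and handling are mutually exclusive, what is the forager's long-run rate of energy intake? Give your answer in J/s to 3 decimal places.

0.353 J/s

R = (0.474×0.47 + 0.557×1.7 + 0.518×2.1) / (1 + 0.474×3.8 + 0.557×1.7 + 0.518×5.1) = 2.257/6.39 = 0.3533 J/s.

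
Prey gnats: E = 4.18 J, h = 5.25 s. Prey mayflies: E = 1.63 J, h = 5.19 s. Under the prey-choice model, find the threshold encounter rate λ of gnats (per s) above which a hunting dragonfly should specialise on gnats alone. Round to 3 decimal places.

At the threshold, the rate on gnats alone equals the profitability of mayflies: λ·4.18/(1 + λ·5.25) = 1.63/5.19 = 0.3141.
Rearranging, λ(4.18 − 0.3141×5.25) = 0.3141, so λ = 0.3141/2.531 = 0.1241 per s.

0.124 per s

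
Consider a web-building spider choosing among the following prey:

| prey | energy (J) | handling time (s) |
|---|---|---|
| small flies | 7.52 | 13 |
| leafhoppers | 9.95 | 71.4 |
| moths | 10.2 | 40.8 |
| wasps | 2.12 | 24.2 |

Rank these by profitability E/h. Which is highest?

small flies

Profitability E/h (J/s): small flies = 7.52/13 = 0.578, leafhoppers = 9.95/71.4 = 0.139, moths = 10.2/40.8 = 0.25, wasps = 2.12/24.2 = 0.0876.
Ranked: small flies > moths > leafhoppers > wasps.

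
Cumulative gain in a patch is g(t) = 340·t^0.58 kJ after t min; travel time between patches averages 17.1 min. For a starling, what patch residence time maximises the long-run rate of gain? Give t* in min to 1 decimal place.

23.6 min

By the marginal value theorem, leave when the instantaneous gain rate g'(t) equals the habitat-wide average g(t)/(T + t).
g'(t) = 0.58·340·t^-0.42. Setting 0.58·340·t^-0.42 = 340·t^0.58/(17.1+t) gives 0.58(17.1+t) = t, so 0.42·t = 0.58×17.1.
t* = 0.58×17.1/0.42 = 23.61 min.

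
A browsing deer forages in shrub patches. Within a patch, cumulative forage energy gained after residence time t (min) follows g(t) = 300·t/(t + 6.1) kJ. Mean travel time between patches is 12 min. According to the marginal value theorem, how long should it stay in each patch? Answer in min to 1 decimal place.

Optimal t* satisfies g'(t*) = g(t*)/(T + t*).
g'(t) = 300·6.1/(t + 6.1)². Setting 300·6.1/(t+6.1)² = 300t/[(t+6.1)(12+t)] gives 6.1(12+t) = t(t+6.1), so t² = 6.1×12 = 73.2.
t* = √73.2 = 8.556 min.

8.6 min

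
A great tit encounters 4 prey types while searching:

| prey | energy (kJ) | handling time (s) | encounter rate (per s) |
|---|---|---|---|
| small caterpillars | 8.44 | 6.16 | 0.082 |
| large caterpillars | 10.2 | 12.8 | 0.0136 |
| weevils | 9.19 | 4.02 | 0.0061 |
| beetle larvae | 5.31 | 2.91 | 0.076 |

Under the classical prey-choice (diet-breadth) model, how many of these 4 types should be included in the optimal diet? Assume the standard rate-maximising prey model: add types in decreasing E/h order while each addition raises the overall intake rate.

E/h in descending order: weevils 2.29, beetle larvae 1.82, small caterpillars 1.37, large caterpillars 0.797 kJ/s. The optimal diet is the largest prefix of this list for which every included type satisfies E_i/h_i > R on the types above it.
Rate on top 1: 0.05472. beetle larvae: 1.82 > 0.05472 → include.
Rate on top 2: 0.369. small caterpillars: 1.37 > 0.369 → include.
Rate on top 3: 0.6578. large caterpillars: 0.797 > 0.6578 → include.
Optimal diet: weevils, beetle larvae, small caterpillars, large caterpillars — 4 of 4 types.

4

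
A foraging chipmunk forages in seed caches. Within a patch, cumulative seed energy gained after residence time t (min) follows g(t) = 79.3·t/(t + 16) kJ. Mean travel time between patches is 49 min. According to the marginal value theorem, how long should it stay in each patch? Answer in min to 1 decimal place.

28.0 min

By the marginal value theorem, leave when the instantaneous gain rate g'(t) equals the habitat-wide average g(t)/(T + t).
g'(t) = 79.3·16/(t + 16)². Setting 79.3·16/(t+16)² = 79.3t/[(t+16)(49+t)] gives 16(49+t) = t(t+16), so t² = 16×49 = 784.
t* = √784 = 28 min.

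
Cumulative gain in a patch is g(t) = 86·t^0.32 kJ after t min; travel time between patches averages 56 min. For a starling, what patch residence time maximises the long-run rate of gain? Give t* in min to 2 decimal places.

Optimal t* satisfies g'(t*) = g(t*)/(T + t*).
g'(t) = 0.32·86·t^-0.68. Setting 0.32·86·t^-0.68 = 86·t^0.32/(56+t) gives 0.32(56+t) = t, so 0.68·t = 0.32×56.
t* = 0.32×56/0.68 = 26.35 min.

26.35 min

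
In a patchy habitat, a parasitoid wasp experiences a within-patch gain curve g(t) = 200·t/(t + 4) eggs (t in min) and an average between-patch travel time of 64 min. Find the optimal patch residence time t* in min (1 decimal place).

Optimal t* satisfies g'(t*) = g(t*)/(T + t*).
g'(t) = 200·4/(t + 4)². Setting 200·4/(t+4)² = 200t/[(t+4)(64+t)] gives 4(64+t) = t(t+4), so t² = 4×64 = 256.
t* = √256 = 16 min.

16.0 min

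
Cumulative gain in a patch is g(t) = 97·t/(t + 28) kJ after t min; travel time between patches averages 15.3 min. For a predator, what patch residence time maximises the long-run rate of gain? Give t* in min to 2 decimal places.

20.70 min

By the marginal value theorem, leave when the instantaneous gain rate g'(t) equals the habitat-wide average g(t)/(T + t).
g'(t) = 97·28/(t + 28)². Setting 97·28/(t+28)² = 97t/[(t+28)(15.3+t)] gives 28(15.3+t) = t(t+28), so t² = 28×15.3 = 428.4.
t* = √428.4 = 20.7 min.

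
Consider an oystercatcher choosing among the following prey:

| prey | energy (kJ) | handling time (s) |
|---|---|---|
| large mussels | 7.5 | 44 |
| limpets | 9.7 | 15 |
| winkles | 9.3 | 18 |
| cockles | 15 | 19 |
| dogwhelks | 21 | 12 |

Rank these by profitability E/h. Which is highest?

Profitability E/h (kJ/s): large mussels = 7.5/44 = 0.17, limpets = 9.7/15 = 0.647, winkles = 9.3/18 = 0.517, cockles = 15/19 = 0.789, dogwhelks = 21/12 = 1.75.
Ranked: dogwhelks > cockles > limpets > winkles > large mussels.

dogwhelks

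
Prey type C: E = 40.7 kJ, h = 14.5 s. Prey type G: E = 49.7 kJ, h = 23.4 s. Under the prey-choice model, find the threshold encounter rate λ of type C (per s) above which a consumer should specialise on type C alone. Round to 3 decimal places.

Drop type G once their profitability E₂/h₂ falls below the rate achievable on type C alone: E₂/h₂ = λE₁/(1 + λh₁).
Solve for λ: λE₁h₂ = E₂(1 + λh₁) → λ(E₁h₂ − E₂h₁) = E₂ → λ = E₂/(E₁h₂ − E₂h₁).
λ = 49.7/(40.7×23.4 − 49.7×14.5) = 49.7/231.7 = 0.2145 per s.

0.214 per s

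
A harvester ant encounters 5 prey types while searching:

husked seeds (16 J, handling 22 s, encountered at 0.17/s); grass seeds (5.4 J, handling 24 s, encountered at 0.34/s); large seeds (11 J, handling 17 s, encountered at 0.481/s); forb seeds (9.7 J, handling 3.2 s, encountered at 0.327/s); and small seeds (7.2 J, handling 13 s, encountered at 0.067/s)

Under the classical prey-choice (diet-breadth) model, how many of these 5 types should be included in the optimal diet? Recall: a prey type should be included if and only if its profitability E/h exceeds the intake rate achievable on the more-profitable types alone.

1

E/h in descending order: forb seeds 3.03, husked seeds 0.727, large seeds 0.647, small seeds 0.554, grass seeds 0.225 J/s. The optimal diet is the largest prefix of this list for which every included type satisfies E_i/h_i > R on the types above it.
Rate on top 1: 1.55. husked seeds: 0.727 < 1.55 → exclude; stop.
Optimal diet: forb seeds — 1 of 5 types.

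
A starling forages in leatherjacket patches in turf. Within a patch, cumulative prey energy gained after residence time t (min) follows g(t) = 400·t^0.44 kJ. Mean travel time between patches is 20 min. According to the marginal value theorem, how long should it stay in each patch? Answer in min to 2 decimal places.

Optimal t* satisfies g'(t*) = g(t*)/(T + t*).
g'(t) = 0.44·400·t^-0.56. Setting 0.44·400·t^-0.56 = 400·t^0.44/(20+t) gives 0.44(20+t) = t, so 0.56·t = 0.44×20.
t* = 0.44×20/0.56 = 15.71 min.

15.71 min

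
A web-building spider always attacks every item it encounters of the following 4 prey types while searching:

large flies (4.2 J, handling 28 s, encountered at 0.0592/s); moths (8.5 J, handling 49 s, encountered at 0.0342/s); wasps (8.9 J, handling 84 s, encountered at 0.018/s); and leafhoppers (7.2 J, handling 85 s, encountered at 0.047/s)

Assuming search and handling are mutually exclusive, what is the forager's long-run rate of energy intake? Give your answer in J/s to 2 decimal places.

Energy encountered per unit search time: 0.0592×4.2 + 0.0342×8.5 + 0.018×8.9 + 0.047×7.2 = 1.038 J/s.
Handling time per unit search time: 0.0592×28 + 0.0342×49 + 0.018×84 + 0.047×85 = 8.84.
Rate = 1.038/(1 + 8.84) = 0.1055 J/s.

0.11 J/s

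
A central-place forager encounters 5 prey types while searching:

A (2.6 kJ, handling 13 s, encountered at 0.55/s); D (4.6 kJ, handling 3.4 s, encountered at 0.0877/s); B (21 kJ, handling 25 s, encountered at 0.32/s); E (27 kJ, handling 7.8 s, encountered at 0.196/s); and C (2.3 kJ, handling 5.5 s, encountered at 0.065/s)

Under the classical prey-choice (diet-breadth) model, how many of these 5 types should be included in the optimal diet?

Rank by E/h (kJ/s): E 3.46, D 1.35, B 0.84, C 0.418, A 0.2. Include each in turn until the next type's E/h falls below the running intake rate.
Rate on top 1: 2.093. D: 1.35 < 2.093 → exclude; stop.
Optimal diet: E — 1 of 5 types.

1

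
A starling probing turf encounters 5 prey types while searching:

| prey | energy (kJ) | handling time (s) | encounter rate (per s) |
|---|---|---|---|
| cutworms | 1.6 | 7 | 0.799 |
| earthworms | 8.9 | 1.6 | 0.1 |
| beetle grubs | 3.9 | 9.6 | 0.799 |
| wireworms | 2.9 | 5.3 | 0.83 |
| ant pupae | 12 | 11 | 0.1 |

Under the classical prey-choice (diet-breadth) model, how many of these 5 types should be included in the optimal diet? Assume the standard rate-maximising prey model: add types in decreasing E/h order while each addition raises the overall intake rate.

E/h in descending order: earthworms 5.56, ant pupae 1.09, wireworms 0.547, beetle grubs 0.406, cutworms 0.229 kJ/s. The optimal diet is the largest prefix of this list for which every included type satisfies E_i/h_i > R on the types above it.
Rate on top 1: 0.7672. ant pupae: 1.09 > 0.7672 → include.
Rate on top 2: 0.9248. wireworms: 0.547 < 0.9248 → exclude; stop.
Optimal diet: earthworms, ant pupae — 2 of 5 types.

2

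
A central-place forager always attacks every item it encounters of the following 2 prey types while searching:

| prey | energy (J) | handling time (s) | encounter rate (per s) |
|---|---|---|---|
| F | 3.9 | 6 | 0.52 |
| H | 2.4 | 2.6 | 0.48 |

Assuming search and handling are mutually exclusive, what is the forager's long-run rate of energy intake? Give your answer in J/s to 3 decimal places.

0.592 J/s

R = Σλ_iE_i / (1 + Σλ_ih_i)
Numerator: 0.52×3.9 + 0.48×2.4 = 3.18
Denominator: 1 + 0.52×6 + 0.48×2.6 = 5.368
R = 3.18/5.368 = 0.5924 J/s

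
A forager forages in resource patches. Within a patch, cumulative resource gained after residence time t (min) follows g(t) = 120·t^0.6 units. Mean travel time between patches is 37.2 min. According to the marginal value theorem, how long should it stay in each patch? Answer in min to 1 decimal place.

Maximise g(t)/(T+t): set derivative to zero → g'(t)(T+t) = g(t).
g'(t) = 0.6·120·t^-0.4. Setting 0.6·120·t^-0.4 = 120·t^0.6/(37.2+t) gives 0.6(37.2+t) = t, so 0.40·t = 0.6×37.2.
t* = 0.6×37.2/0.40 = 55.8 min.

55.8 min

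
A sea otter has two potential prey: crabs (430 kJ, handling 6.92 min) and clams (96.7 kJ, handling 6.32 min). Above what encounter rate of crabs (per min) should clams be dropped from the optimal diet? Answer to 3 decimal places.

0.047 per min

Drop clams once their profitability E₂/h₂ falls below the rate achievable on crabs alone: E₂/h₂ = λE₁/(1 + λh₁).
Solve for λ: λE₁h₂ = E₂(1 + λh₁) → λ(E₁h₂ − E₂h₁) = E₂ → λ = E₂/(E₁h₂ − E₂h₁).
λ = 96.7/(430×6.32 − 96.7×6.92) = 96.7/2048 = 0.04721 per min.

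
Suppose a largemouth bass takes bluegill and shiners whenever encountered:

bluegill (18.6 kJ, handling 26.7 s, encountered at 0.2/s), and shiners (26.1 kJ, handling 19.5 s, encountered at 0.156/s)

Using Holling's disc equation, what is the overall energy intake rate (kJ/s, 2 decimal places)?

R = Σλ_iE_i / (1 + Σλ_ih_i)
Numerator: 0.2×18.6 + 0.156×26.1 = 7.792
Denominator: 1 + 0.2×26.7 + 0.156×19.5 = 9.382
R = 7.792/9.382 = 0.8305 kJ/s

0.83 kJ/s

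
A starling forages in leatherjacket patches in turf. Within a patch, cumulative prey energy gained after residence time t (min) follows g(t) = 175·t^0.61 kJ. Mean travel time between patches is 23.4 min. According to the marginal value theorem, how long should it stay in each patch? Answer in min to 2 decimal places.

36.60 min

Maximise g(t)/(T+t): set derivative to zero → g'(t)(T+t) = g(t).
g'(t) = 0.61·175·t^-0.39. Setting 0.61·175·t^-0.39 = 175·t^0.61/(23.4+t) gives 0.61(23.4+t) = t, so 0.39·t = 0.61×23.4.
t* = 0.61×23.4/0.39 = 36.6 min.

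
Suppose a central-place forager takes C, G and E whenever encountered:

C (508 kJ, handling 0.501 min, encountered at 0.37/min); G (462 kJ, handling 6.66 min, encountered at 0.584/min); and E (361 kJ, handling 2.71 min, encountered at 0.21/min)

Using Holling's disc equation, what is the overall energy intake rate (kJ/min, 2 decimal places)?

94.54 kJ/min

R = (0.37×508 + 0.584×462 + 0.21×361) / (1 + 0.37×0.501 + 0.584×6.66 + 0.21×2.71) = 533.6/5.644 = 94.54 kJ/min.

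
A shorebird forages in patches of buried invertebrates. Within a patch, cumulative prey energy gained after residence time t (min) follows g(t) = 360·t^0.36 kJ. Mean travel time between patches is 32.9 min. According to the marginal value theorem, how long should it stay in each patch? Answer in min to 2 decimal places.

18.51 min

By the marginal value theorem, leave when the instantaneous gain rate g'(t) equals the habitat-wide average g(t)/(T + t).
g'(t) = 0.36·360·t^-0.64. Setting 0.36·360·t^-0.64 = 360·t^0.36/(32.9+t) gives 0.36(32.9+t) = t, so 0.64·t = 0.36×32.9.
t* = 0.36×32.9/0.64 = 18.51 min.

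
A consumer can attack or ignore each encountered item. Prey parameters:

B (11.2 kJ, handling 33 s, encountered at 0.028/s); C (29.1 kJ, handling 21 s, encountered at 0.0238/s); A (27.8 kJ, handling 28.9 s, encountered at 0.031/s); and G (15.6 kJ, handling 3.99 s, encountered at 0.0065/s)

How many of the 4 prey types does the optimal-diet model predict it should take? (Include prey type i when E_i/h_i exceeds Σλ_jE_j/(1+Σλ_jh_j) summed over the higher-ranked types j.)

Rank by E/h (kJ/s): G 3.91, C 1.39, A 0.962, B 0.339. Include each in turn until the next type's E/h falls below the running intake rate.
Rate on top 1: 0.09884. C: 1.39 > 0.09884 → include.
Rate on top 2: 0.5204. A: 0.962 > 0.5204 → include.
Rate on top 3: 0.6837. B: 0.339 < 0.6837 → exclude; stop.
Optimal diet: G, C, A — 3 of 4 types.

3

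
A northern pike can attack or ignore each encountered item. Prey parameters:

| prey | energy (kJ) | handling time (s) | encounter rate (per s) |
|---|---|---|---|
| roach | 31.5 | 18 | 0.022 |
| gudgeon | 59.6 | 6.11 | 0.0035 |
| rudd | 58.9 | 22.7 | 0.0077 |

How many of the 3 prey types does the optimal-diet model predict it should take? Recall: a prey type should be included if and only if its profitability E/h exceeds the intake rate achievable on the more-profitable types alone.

3

E/h in descending order: gudgeon 9.75, rudd 2.59, roach 1.75 kJ/s. The optimal diet is the largest prefix of this list for which every included type satisfies E_i/h_i > R on the types above it.
Rate on top 1: 0.2042. rudd: 2.59 > 0.2042 → include.
Rate on top 2: 0.5535. roach: 1.75 > 0.5535 → include.
Optimal diet: gudgeon, rudd, roach — 3 of 3 types.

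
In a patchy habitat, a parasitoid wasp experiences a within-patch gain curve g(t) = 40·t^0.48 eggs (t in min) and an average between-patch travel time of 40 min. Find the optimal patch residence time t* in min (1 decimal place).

36.9 min

By the marginal value theorem, leave when the instantaneous gain rate g'(t) equals the habitat-wide average g(t)/(T + t).
g'(t) = 0.48·40·t^-0.52. Setting 0.48·40·t^-0.52 = 40·t^0.48/(40+t) gives 0.48(40+t) = t, so 0.52·t = 0.48×40.
t* = 0.48×40/0.52 = 36.92 min.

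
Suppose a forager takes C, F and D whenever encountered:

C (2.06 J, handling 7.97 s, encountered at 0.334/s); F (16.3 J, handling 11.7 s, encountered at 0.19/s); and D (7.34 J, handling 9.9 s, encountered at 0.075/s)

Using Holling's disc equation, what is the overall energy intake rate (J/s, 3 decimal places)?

0.654 J/s

R = Σλ_iE_i / (1 + Σλ_ih_i)
Numerator: 0.334×2.06 + 0.19×16.3 + 0.075×7.34 = 4.336
Denominator: 1 + 0.334×7.97 + 0.19×11.7 + 0.075×9.9 = 6.627
R = 4.336/6.627 = 0.6542 J/s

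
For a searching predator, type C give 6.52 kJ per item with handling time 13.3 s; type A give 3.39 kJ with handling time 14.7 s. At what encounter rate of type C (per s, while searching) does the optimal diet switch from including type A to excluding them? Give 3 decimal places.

At the threshold, the rate on type C alone equals the profitability of type A: λ·6.52/(1 + λ·13.3) = 3.39/14.7 = 0.2306.
Rearranging, λ(6.52 − 0.2306×13.3) = 0.2306, so λ = 0.2306/3.453 = 0.06679 per s.

0.067 per s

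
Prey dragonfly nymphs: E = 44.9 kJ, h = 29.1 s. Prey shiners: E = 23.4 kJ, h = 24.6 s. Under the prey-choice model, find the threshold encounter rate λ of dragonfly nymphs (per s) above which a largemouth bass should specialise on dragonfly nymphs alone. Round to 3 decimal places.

0.055 per s

The zero-one rule: include shiners iff E₂/h₂ > λE₁/(1+λh₁). Equality gives the switch point.
λE₁h₂ = E₂ + λE₂h₁ ⇒ λ = E₂/(E₁h₂ − E₂h₁) = 23.4/(1105 − 680.9) = 0.05524 per s.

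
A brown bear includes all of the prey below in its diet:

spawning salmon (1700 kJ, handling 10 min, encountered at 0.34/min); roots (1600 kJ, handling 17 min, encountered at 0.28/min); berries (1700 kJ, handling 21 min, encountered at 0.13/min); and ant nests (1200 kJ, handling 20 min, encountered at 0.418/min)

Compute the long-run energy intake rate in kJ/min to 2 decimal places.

86.35 kJ/min

R = (0.34×1700 + 0.28×1600 + 0.13×1700 + 0.418×1200) / (1 + 0.34×10 + 0.28×17 + 0.13×21 + 0.418×20) = 1749/20.25 = 86.35 kJ/min.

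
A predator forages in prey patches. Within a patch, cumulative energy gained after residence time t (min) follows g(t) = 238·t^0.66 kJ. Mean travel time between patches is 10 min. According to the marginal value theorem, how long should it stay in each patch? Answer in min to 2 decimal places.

Optimal t* satisfies g'(t*) = g(t*)/(T + t*).
g'(t) = 0.66·238·t^-0.34. Setting 0.66·238·t^-0.34 = 238·t^0.66/(10+t) gives 0.66(10+t) = t, so 0.34·t = 0.66×10.
t* = 0.66×10/0.34 = 19.41 min.

19.41 min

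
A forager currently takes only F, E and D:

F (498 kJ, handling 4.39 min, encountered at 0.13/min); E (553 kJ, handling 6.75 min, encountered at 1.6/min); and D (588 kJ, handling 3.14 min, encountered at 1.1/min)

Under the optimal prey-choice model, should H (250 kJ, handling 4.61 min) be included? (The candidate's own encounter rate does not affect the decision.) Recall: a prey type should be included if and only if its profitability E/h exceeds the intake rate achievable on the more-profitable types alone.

No

Current rate: (0.13×498 + 1.6×553 + 1.1×588)/(1 + 0.13×4.39 + 1.6×6.75 + 1.1×3.14) = 100.9 kJ/min.
Profitability of H: 250/4.61 = 54.23 kJ/min.
54.23 < 100.9, so adding H would lower the average — exclude it.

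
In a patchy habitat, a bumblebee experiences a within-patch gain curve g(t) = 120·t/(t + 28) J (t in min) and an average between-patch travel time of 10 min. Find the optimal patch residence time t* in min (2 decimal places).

Maximise g(t)/(T+t): set derivative to zero → g'(t)(T+t) = g(t).
g'(t) = 120·28/(t + 28)². Setting 120·28/(t+28)² = 120t/[(t+28)(10+t)] gives 28(10+t) = t(t+28), so t² = 28×10 = 280.
t* = √280 = 16.73 min.

16.73 min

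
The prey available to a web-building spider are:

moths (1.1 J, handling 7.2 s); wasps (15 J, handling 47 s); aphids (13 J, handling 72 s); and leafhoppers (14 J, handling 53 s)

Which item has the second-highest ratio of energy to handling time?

Profitability E/h (J/s): moths = 1.1/7.2 = 0.153, wasps = 15/47 = 0.319, aphids = 13/72 = 0.181, leafhoppers = 14/53 = 0.264.
Ranked: wasps > leafhoppers > aphids > moths.

leafhoppers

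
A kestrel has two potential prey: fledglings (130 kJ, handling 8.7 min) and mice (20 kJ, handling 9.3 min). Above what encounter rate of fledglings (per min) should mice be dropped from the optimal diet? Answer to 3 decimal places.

0.019 per min

At the threshold, the rate on fledglings alone equals the profitability of mice: λ·130/(1 + λ·8.7) = 20/9.3 = 2.151.
Rearranging, λ(130 − 2.151×8.7) = 2.151, so λ = 2.151/111.3 = 0.01932 per min.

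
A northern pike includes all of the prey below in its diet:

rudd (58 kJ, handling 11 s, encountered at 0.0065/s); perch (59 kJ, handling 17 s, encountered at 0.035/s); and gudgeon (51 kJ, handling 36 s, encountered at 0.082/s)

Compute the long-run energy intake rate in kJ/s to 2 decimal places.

1.43 kJ/s

Energy encountered per unit search time: 0.0065×58 + 0.035×59 + 0.082×51 = 6.624 kJ/s.
Handling time per unit search time: 0.0065×11 + 0.035×17 + 0.082×36 = 3.619.
Rate = 6.624/(1 + 3.619) = 1.434 kJ/s.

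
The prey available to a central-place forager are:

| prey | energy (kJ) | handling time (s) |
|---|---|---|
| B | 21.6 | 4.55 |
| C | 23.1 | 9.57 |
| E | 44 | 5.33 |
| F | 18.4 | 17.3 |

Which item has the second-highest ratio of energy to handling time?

In descending order of E/h:
E: 44/5.33 = 8.26 kJ/s
B: 21.6/4.55 = 4.75 kJ/s
C: 23.1/9.57 = 2.41 kJ/s
F: 18.4/17.3 = 1.06 kJ/s

B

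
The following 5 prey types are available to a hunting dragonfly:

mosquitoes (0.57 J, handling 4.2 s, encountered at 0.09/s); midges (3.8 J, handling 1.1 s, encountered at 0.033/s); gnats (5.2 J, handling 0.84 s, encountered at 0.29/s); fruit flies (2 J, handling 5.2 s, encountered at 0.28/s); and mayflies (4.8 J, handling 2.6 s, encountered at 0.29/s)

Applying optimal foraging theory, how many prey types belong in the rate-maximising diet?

3

Profitabilities (E/h, J/s): gnats 6.19, midges 3.45, mayflies 1.85, fruit flies 0.385, mosquitoes 0.136. Add prey in this order while the next type's profitability exceeds the intake rate on those already taken.
Rate on top 1: 1.213. midges: 3.45 > 1.213 → include.
Rate on top 2: 1.276. mayflies: 1.85 > 1.276 → include.
Rate on top 3: 1.487. fruit flies: 0.385 < 1.487 → exclude; stop.
Optimal diet: gnats, midges, mayflies — 3 of 5 types.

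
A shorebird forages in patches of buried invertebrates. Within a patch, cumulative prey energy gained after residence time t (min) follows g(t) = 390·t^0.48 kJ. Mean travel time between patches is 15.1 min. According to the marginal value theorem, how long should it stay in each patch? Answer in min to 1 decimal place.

Optimal t* satisfies g'(t*) = g(t*)/(T + t*).
g'(t) = 0.48·390·t^-0.52. Setting 0.48·390·t^-0.52 = 390·t^0.48/(15.1+t) gives 0.48(15.1+t) = t, so 0.52·t = 0.48×15.1.
t* = 0.48×15.1/0.52 = 13.94 min.

13.9 min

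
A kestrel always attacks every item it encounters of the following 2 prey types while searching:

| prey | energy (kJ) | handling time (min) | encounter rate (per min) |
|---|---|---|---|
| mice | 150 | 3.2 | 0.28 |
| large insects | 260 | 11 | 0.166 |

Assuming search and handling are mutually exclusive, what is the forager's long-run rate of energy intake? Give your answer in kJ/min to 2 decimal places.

R = (0.28×150 + 0.166×260) / (1 + 0.28×3.2 + 0.166×11) = 85.16/3.722 = 22.88 kJ/min.

22.88 kJ/min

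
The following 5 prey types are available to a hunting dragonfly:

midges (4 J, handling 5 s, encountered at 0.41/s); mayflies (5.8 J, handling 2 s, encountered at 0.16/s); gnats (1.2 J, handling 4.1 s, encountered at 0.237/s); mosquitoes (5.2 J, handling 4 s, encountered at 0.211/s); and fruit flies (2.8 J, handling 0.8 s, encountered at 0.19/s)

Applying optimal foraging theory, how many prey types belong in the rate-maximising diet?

3

Rank by E/h (J/s): fruit flies 3.5, mayflies 2.9, mosquitoes 1.3, midges 0.8, gnats 0.293. Include each in turn until the next type's E/h falls below the running intake rate.
Rate on top 1: 0.4618. mayflies: 2.9 > 0.4618 → include.
Rate on top 2: 0.9918. mosquitoes: 1.3 > 0.9918 → include.
Rate on top 3: 1.104. midges: 0.8 < 1.104 → exclude; stop.
Optimal diet: fruit flies, mayflies, mosquitoes — 3 of 5 types.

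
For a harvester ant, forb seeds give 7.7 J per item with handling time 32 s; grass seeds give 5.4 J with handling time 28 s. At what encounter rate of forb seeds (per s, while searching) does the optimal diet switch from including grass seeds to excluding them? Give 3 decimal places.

0.126 per s

Drop grass seeds once their profitability E₂/h₂ falls below the rate achievable on forb seeds alone: E₂/h₂ = λE₁/(1 + λh₁).
Solve for λ: λE₁h₂ = E₂(1 + λh₁) → λ(E₁h₂ − E₂h₁) = E₂ → λ = E₂/(E₁h₂ − E₂h₁).
λ = 5.4/(7.7×28 − 5.4×32) = 5.4/42.8 = 0.1262 per s.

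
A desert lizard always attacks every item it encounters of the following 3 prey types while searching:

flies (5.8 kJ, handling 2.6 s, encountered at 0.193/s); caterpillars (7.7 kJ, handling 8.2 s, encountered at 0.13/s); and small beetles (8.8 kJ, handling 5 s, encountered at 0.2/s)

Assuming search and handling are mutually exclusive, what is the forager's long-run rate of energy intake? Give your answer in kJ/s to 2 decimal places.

1.09 kJ/s

R = Σλ_iE_i / (1 + Σλ_ih_i)
Numerator: 0.193×5.8 + 0.13×7.7 + 0.2×8.8 = 3.88
Denominator: 1 + 0.193×2.6 + 0.13×8.2 + 0.2×5 = 3.568
R = 3.88/3.568 = 1.088 kJ/s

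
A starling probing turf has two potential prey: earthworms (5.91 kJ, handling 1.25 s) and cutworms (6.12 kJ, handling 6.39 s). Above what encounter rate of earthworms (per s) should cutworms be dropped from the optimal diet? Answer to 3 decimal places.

0.203 per s

At the threshold, the rate on earthworms alone equals the profitability of cutworms: λ·5.91/(1 + λ·1.25) = 6.12/6.39 = 0.9577.
Rearranging, λ(5.91 − 0.9577×1.25) = 0.9577, so λ = 0.9577/4.713 = 0.2032 per s.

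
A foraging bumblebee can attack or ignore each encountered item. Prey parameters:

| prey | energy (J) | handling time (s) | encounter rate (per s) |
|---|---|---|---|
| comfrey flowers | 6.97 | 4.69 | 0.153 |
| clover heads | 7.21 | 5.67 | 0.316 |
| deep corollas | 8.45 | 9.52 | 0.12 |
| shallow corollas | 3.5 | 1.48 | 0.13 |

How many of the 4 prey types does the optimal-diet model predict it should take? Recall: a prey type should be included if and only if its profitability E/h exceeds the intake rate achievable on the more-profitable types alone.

Profitabilities (E/h, J/s): shallow corollas 2.36, comfrey flowers 1.49, clover heads 1.27, deep corollas 0.888. Add prey in this order while the next type's profitability exceeds the intake rate on those already taken.
Rate on top 1: 0.3816. comfrey flowers: 1.49 > 0.3816 → include.
Rate on top 2: 0.7966. clover heads: 1.27 > 0.7966 → include.
Rate on top 3: 1.026. deep corollas: 0.888 < 1.026 → exclude; stop.
Optimal diet: shallow corollas, comfrey flowers, clover heads — 3 of 4 types.

3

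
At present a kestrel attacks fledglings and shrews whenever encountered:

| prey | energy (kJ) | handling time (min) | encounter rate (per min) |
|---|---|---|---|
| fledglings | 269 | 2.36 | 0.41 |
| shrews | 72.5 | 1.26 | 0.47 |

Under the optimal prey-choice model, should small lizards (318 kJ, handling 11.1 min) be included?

Intake rate on the current diet: R = (0.41×269 + 0.47×72.5) / (1 + 0.41×2.36 + 0.47×1.26) = 144.4/2.56 = 56.4 kJ/min.
Profitability of small lizards: 318/11.1 = 28.65 kJ/min.
28.65 < 56.4, so adding small lizards would lower the average — exclude it.

No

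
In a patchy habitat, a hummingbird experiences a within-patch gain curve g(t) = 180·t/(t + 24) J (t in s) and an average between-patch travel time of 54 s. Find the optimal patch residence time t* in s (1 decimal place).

By the marginal value theorem, leave when the instantaneous gain rate g'(t) equals the habitat-wide average g(t)/(T + t).
g'(t) = 180·24/(t + 24)². Setting 180·24/(t+24)² = 180t/[(t+24)(54+t)] gives 24(54+t) = t(t+24), so t² = 24×54 = 1296.
t* = √1296 = 36 s.

36.0 s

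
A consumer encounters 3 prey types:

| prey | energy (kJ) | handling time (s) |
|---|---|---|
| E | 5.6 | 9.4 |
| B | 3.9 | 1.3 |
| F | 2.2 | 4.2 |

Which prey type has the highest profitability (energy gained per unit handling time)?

B

Profitability E/h (kJ/s): E = 5.6/9.4 = 0.596, B = 3.9/1.3 = 3, F = 2.2/4.2 = 0.524.
Ranked: B > E > F.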